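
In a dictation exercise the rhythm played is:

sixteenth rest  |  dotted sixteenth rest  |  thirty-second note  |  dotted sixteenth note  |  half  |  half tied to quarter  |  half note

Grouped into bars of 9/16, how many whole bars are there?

3

One bar of 9/16 = 18 thirty-second notes.
In thirty-second notes: sixteenth rest = 2; dotted sixteenth rest = 3; thirty-second note = 1; dotted sixteenth note = 3; half = 16; half tied to quarter (half + quarter) = 24; half note = 16.
Total: 2 + 3 + 1 + 3 + 16 + 24 + 16 = 65.
65 ÷ 18 = 3 complete bars with 11 left over.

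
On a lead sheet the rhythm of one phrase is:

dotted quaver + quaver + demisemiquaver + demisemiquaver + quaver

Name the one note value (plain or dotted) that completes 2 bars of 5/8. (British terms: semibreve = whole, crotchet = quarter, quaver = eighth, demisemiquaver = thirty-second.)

dotted half note

2 bars of 5/8 = 40 thirty-second notes.
Working in thirty-second notes: dotted quaver = 6; quaver = 4; demisemiquaver = 1; demisemiquaver = 1; quaver = 4.
Sum: 6 + 4 + 1 + 1 + 4 = 16.
Remaining: 40 − 16 = 24 thirty-second notes, which is a dotted half note.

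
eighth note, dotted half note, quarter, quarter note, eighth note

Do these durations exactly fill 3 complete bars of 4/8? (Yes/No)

One bar of 4/8 = 4 eighth notes, so 3 bars = 12.
Working in eighth notes: eighth note = 1; dotted half note = 6; quarter = 2; quarter note = 2; eighth note = 1.
Total: 1 + 6 + 2 + 2 + 1 = 12.
12 equals 12, so the answer is Yes.

Yes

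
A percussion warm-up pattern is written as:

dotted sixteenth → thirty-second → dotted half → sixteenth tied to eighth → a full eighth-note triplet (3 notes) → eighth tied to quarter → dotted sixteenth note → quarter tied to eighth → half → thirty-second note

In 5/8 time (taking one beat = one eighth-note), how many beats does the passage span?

21.5

One eighth-note beat = 4 thirty-second notes.
Express everything in thirty-second notes: dotted sixteenth = 3; thirty-second = 1; dotted half = 24; sixteenth tied to eighth (sixteenth + eighth) = 6; a full eighth-note triplet (3 notes) (three triplet eighths span one quarter) = 8; eighth tied to quarter (eighth + quarter) = 12; dotted sixteenth note = 3; quarter tied to eighth (quarter + eighth) = 12; half = 16; thirty-second note = 1.
Adding: 3 + 1 + 24 + 6 + 8 + 12 + 3 + 12 + 16 + 1 = 86.
86 ÷ 4 = 21.5 beats.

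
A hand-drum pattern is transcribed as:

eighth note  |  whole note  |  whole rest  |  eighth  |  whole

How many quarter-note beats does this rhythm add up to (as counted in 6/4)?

One quarter-note beat = 2 eighth notes.
In eighth notes: eighth note = 1; whole note = 8; whole rest = 8; eighth = 1; whole = 8.
Total: 1 + 8 + 8 + 1 + 8 = 26.
26 ÷ 2 = 13 beats.

13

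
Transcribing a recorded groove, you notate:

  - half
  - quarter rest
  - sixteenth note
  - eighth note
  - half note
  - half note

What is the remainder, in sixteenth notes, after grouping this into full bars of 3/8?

1

One bar of 3/8 = 6 sixteenth notes.
Working in sixteenth notes: half = 8; quarter rest = 4; sixteenth note = 1; eighth note = 2; half note = 8; half note = 8.
Adding: 8 + 4 + 1 + 2 + 8 + 8 = 31.
31 ÷ 6 = 5 complete bars with 1 sixteenth note remaining.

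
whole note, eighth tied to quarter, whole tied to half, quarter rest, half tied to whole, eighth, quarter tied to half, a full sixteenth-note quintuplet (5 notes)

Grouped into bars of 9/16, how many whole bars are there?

One bar of 9/16 = 9 sixteenth notes.
Express everything in sixteenth notes: whole note = 16; eighth tied to quarter (eighth + quarter) = 6; whole tied to half (whole + half) = 24; quarter rest = 4; half tied to whole (half + whole) = 24; eighth = 2; quarter tied to half (quarter + half) = 12; a full sixteenth-note quintuplet (5 notes) (five quintuplet sixteenths span one quarter) = 4.
Sum: 16 + 6 + 24 + 4 + 24 + 2 + 12 + 4 = 92.
92 ÷ 9 = 10 complete bars with 2 left over.

10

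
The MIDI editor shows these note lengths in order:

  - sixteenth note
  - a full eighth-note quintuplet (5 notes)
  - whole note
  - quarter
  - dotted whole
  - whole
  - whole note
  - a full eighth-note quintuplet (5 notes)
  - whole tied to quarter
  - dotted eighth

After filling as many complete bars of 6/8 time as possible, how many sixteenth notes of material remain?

One bar of 6/8 = 12 sixteenth notes.
Each duration in sixteenth notes: sixteenth note = 1; a full eighth-note quintuplet (5 notes) (five quintuplet eighths span one half) = 8; whole note = 16; quarter = 4; dotted whole = 24; whole = 16; whole note = 16; a full eighth-note quintuplet (5 notes) (five quintuplet eighths span one half) = 8; whole tied to quarter (whole + quarter) = 20; dotted eighth = 3.
Adding: 1 + 8 + 16 + 4 + 24 + 16 + 16 + 8 + 20 + 3 = 116.
116 ÷ 12 = 9 complete bars with 8 sixteenth notes remaining.

8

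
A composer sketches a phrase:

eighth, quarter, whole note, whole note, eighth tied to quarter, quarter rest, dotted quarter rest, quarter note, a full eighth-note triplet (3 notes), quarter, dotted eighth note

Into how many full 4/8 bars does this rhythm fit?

One bar of 4/8 = 8 sixteenth notes.
Convert each value to sixteenth notes: eighth = 2; quarter = 4; whole note = 16; whole note = 16; eighth tied to quarter (eighth + quarter) = 6; quarter rest = 4; dotted quarter rest = 6; quarter note = 4; a full eighth-note triplet (3 notes) (three triplet eighths span one quarter) = 4; quarter = 4; dotted eighth note = 3.
Adding: 2 + 4 + 16 + 16 + 6 + 4 + 6 + 4 + 4 + 4 + 3 = 69.
69 ÷ 8 = 8 complete bars with 5 left over.

8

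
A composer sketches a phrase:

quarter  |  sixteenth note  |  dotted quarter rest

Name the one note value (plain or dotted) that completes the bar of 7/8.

The bar of 7/8 = 14 sixteenth notes.
Express everything in sixteenth notes: quarter = 4; sixteenth note = 1; dotted quarter rest = 6.
Total: 4 + 1 + 6 = 11.
Remaining: 14 − 11 = 3 sixteenth notes, which is a dotted eighth note.

dotted eighth note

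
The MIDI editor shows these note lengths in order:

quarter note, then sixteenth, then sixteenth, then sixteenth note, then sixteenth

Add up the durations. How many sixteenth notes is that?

8

Each duration in sixteenth notes: quarter note = 4; sixteenth = 1; sixteenth = 1; sixteenth note = 1; sixteenth = 1.
Altogether 4 + 1 + 1 + 1 + 1 = 8 sixteenth notes.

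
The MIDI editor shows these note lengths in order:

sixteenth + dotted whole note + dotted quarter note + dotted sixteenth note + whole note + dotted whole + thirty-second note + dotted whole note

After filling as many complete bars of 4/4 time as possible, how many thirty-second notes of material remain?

2

One bar of 4/4 = 32 thirty-second notes.
Convert each value to thirty-second notes: sixteenth = 2; dotted whole note = 48; dotted quarter note = 12; dotted sixteenth note = 3; whole note = 32; dotted whole = 48; thirty-second note = 1; dotted whole note = 48.
Total: 2 + 48 + 12 + 3 + 32 + 48 + 1 + 48 = 194.
194 ÷ 32 = 6 complete bars with 2 thirty-second notes remaining.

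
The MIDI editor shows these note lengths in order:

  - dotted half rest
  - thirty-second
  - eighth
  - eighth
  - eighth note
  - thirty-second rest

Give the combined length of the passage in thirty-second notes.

38

Express everything in thirty-second notes: dotted half rest = 24; thirty-second = 1; eighth = 4; eighth = 4; eighth note = 4; thirty-second rest = 1.
Altogether 24 + 1 + 4 + 4 + 4 + 1 = 38 thirty-second notes.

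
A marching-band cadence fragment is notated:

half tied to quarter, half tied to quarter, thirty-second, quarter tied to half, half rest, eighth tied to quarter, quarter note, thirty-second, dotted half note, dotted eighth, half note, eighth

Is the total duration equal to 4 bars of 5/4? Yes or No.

One bar of 5/4 = 40 thirty-second notes, so 4 bars = 160.
Convert each value to thirty-second notes: half tied to quarter (half + quarter) = 24; half tied to quarter (half + quarter) = 24; thirty-second = 1; quarter tied to half (quarter + half) = 24; half rest = 16; eighth tied to quarter (eighth + quarter) = 12; quarter note = 8; thirty-second = 1; dotted half note = 24; dotted eighth = 6; half note = 16; eighth = 4.
Adding: 24 + 24 + 1 + 24 + 16 + 12 + 8 + 1 + 24 + 6 + 16 + 4 = 160.
160 equals 160, so the answer is Yes.

Yes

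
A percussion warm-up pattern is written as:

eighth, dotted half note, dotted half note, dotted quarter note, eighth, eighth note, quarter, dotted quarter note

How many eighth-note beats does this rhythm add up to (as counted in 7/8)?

23

One eighth-note beat = 2 sixteenth notes.
Each duration in sixteenth notes: eighth = 2; dotted half note = 12; dotted half note = 12; dotted quarter note = 6; eighth = 2; eighth note = 2; quarter = 4; dotted quarter note = 6.
Adding: 2 + 12 + 12 + 6 + 2 + 2 + 4 + 6 = 46.
46 ÷ 2 = 23 beats.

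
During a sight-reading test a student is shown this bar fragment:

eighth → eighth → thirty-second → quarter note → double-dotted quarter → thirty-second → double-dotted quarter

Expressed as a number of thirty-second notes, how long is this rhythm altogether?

Express everything in thirty-second notes: eighth = 4; eighth = 4; thirty-second = 1; quarter note = 8; double-dotted quarter = 14; thirty-second = 1; double-dotted quarter = 14.
Altogether 4 + 4 + 1 + 8 + 14 + 1 + 14 = 46 thirty-second notes.

46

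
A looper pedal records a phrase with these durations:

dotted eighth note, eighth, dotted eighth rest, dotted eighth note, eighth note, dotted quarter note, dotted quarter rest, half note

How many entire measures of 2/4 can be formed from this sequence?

4

One bar of 2/4 = 8 sixteenth notes.
In sixteenth notes: dotted eighth note = 3; eighth = 2; dotted eighth rest = 3; dotted eighth note = 3; eighth note = 2; dotted quarter note = 6; dotted quarter rest = 6; half note = 8.
Sum: 3 + 2 + 3 + 3 + 2 + 6 + 6 + 8 = 33.
33 ÷ 8 = 4 complete bars with 1 left over.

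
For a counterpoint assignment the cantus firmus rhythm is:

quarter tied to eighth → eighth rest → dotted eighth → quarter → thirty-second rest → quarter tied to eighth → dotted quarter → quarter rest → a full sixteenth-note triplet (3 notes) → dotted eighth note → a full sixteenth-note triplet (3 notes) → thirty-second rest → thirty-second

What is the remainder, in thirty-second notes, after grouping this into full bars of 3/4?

7

One bar of 3/4 = 24 thirty-second notes.
Convert each value to thirty-second notes: quarter tied to eighth (quarter + eighth) = 12; eighth rest = 4; dotted eighth = 6; quarter = 8; thirty-second rest = 1; quarter tied to eighth (quarter + eighth) = 12; dotted quarter = 12; quarter rest = 8; a full sixteenth-note triplet (3 notes) (three triplet sixteenths span one eighth) = 4; dotted eighth note = 6; a full sixteenth-note triplet (3 notes) (three triplet sixteenths span one eighth) = 4; thirty-second rest = 1; thirty-second = 1.
Sum: 12 + 4 + 6 + 8 + 1 + 12 + 12 + 8 + 4 + 6 + 4 + 1 + 1 = 79.
79 ÷ 24 = 3 complete bars with 7 thirty-second notes remaining.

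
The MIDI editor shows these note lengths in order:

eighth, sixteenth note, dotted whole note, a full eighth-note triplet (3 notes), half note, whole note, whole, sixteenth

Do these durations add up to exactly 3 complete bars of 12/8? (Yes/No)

Yes

One bar of 12/8 = 24 sixteenth notes, so 3 bars = 72.
Each duration in sixteenth notes: eighth = 2; sixteenth note = 1; dotted whole note = 24; a full eighth-note triplet (3 notes) (three triplet eighths span one quarter) = 4; half note = 8; whole note = 16; whole = 16; sixteenth = 1.
Sum: 2 + 1 + 24 + 4 + 8 + 16 + 16 + 1 = 72.
72 equals 72, so the answer is Yes.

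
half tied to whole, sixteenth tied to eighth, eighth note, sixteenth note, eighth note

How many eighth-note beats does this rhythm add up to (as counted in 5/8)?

One eighth-note beat = 2 sixteenth notes.
Each duration in sixteenth notes: half tied to whole (half + whole) = 24; sixteenth tied to eighth (sixteenth + eighth) = 3; eighth note = 2; sixteenth note = 1; eighth note = 2.
Sum: 24 + 3 + 2 + 1 + 2 = 32.
32 ÷ 2 = 16 beats.

16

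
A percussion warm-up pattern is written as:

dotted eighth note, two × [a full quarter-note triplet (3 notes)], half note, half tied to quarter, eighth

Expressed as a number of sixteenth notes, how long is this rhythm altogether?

Convert each value to sixteenth notes: dotted eighth note = 3; a full quarter-note triplet (3 notes) (three triplet quarters span one half) = 8; a full quarter-note triplet (3 notes) (three triplet quarters span one half) = 8; half note = 8; half tied to quarter (half + quarter) = 12; eighth = 2.
Altogether 3 + 8 + 8 + 8 + 12 + 2 = 41 sixteenth notes.

41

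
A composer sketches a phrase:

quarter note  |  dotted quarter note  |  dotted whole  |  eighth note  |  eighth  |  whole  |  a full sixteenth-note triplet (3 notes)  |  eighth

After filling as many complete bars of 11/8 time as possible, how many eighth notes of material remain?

7

One bar of 11/8 = 11 eighth notes.
In eighth notes: quarter note = 2; dotted quarter note = 3; dotted whole = 12; eighth note = 1; eighth = 1; whole = 8; a full sixteenth-note triplet (3 notes) (three triplet sixteenths span one eighth) = 1; eighth = 1.
Altogether 2 + 3 + 12 + 1 + 1 + 8 + 1 + 1 = 29.
29 ÷ 11 = 2 complete bars with 7 eighth notes remaining.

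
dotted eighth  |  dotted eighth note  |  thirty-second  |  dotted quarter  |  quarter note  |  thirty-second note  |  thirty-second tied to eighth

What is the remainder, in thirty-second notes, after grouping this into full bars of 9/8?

3

One bar of 9/8 = 36 thirty-second notes.
Working in thirty-second notes: dotted eighth = 6; dotted eighth note = 6; thirty-second = 1; dotted quarter = 12; quarter note = 8; thirty-second note = 1; thirty-second tied to eighth (thirty-second + eighth) = 5.
Total: 6 + 6 + 1 + 12 + 8 + 1 + 5 = 39.
39 ÷ 36 = 1 complete bar with 3 thirty-second notes remaining.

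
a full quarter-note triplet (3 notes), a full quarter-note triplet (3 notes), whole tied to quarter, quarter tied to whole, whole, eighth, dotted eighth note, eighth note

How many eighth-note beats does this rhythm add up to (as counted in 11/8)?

39.5

One eighth-note beat = 2 sixteenth notes.
Convert each value to sixteenth notes: a full quarter-note triplet (3 notes) (three triplet quarters span one half) = 8; a full quarter-note triplet (3 notes) (three triplet quarters span one half) = 8; whole tied to quarter (whole + quarter) = 20; quarter tied to whole (quarter + whole) = 20; whole = 16; eighth = 2; dotted eighth note = 3; eighth note = 2.
Altogether 8 + 8 + 20 + 20 + 16 + 2 + 3 + 2 = 79.
79 ÷ 2 = 39.5 beats.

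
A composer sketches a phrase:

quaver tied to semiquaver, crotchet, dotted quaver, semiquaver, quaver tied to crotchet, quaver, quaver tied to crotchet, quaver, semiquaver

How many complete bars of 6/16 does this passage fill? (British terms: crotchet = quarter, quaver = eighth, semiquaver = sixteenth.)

One bar of 6/16 = 6 sixteenth notes.
Each duration in sixteenth notes: quaver tied to semiquaver (quaver + semiquaver) = 3; crotchet = 4; dotted quaver = 3; semiquaver = 1; quaver tied to crotchet (quaver + crotchet) = 6; quaver = 2; quaver tied to crotchet (quaver + crotchet) = 6; quaver = 2; semiquaver = 1.
Sum: 3 + 4 + 3 + 1 + 6 + 2 + 6 + 2 + 1 = 28.
28 ÷ 6 = 4 complete bars with 4 left over.

4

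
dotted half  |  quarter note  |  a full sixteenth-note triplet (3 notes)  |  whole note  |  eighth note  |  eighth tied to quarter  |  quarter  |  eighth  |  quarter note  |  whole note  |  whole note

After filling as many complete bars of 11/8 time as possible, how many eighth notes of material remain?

9

One bar of 11/8 = 11 eighth notes.
In eighth notes: dotted half = 6; quarter note = 2; a full sixteenth-note triplet (3 notes) (three triplet sixteenths span one eighth) = 1; whole note = 8; eighth note = 1; eighth tied to quarter (eighth + quarter) = 3; quarter = 2; eighth = 1; quarter note = 2; whole note = 8; whole note = 8.
Altogether 6 + 2 + 1 + 8 + 1 + 3 + 2 + 1 + 2 + 8 + 8 = 42.
42 ÷ 11 = 3 complete bars with 9 eighth notes remaining.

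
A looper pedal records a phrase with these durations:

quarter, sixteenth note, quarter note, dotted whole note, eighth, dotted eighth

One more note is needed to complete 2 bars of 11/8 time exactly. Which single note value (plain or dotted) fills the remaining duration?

2 bars of 11/8 = 44 sixteenth notes.
In sixteenth notes: quarter = 4; sixteenth note = 1; quarter note = 4; dotted whole note = 24; eighth = 2; dotted eighth = 3.
Altogether 4 + 1 + 4 + 24 + 2 + 3 = 38.
Remaining: 44 − 38 = 6 sixteenth notes, which is a dotted quarter note.

dotted quarter note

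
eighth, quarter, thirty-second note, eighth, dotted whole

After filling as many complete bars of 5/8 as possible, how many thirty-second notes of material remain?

5

One bar of 5/8 = 20 thirty-second notes.
Each duration in thirty-second notes: eighth = 4; quarter = 8; thirty-second note = 1; eighth = 4; dotted whole = 48.
Sum: 4 + 8 + 1 + 4 + 48 = 65.
65 ÷ 20 = 3 complete bars with 5 thirty-second notes remaining.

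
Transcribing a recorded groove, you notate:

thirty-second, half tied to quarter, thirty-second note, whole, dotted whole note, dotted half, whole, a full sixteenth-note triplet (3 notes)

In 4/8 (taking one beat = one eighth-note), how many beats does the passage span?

One eighth-note beat = 4 thirty-second notes.
Working in thirty-second notes: thirty-second = 1; half tied to quarter (half + quarter) = 24; thirty-second note = 1; whole = 32; dotted whole note = 48; dotted half = 24; whole = 32; a full sixteenth-note triplet (3 notes) (three triplet sixteenths span one eighth) = 4.
Adding: 1 + 24 + 1 + 32 + 48 + 24 + 32 + 4 = 166.
166 ÷ 4 = 41.5 beats.

41.5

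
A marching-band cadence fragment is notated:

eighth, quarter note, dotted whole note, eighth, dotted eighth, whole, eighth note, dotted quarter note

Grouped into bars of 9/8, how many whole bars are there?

3

One bar of 9/8 = 18 sixteenth notes.
Each duration in sixteenth notes: eighth = 2; quarter note = 4; dotted whole note = 24; eighth = 2; dotted eighth = 3; whole = 16; eighth note = 2; dotted quarter note = 6.
Total: 2 + 4 + 24 + 2 + 3 + 16 + 2 + 6 = 59.
59 ÷ 18 = 3 complete bars with 5 left over.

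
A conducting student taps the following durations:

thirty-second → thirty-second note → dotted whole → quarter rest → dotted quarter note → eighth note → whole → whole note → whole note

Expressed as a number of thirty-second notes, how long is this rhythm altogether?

Each duration in thirty-second notes: thirty-second = 1; thirty-second note = 1; dotted whole = 48; quarter rest = 8; dotted quarter note = 12; eighth note = 4; whole = 32; whole note = 32; whole note = 32.
Altogether 1 + 1 + 48 + 8 + 12 + 4 + 32 + 32 + 32 = 170 thirty-second notes.

170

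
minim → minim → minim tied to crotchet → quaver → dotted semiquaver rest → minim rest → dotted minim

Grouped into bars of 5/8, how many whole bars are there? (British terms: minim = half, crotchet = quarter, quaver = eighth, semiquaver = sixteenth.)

One bar of 5/8 = 20 thirty-second notes.
Convert each value to thirty-second notes: minim = 16; minim = 16; minim tied to crotchet (minim + crotchet) = 24; quaver = 4; dotted semiquaver rest = 3; minim rest = 16; dotted minim = 24.
Total: 16 + 16 + 24 + 4 + 3 + 16 + 24 = 103.
103 ÷ 20 = 5 complete bars with 3 left over.

5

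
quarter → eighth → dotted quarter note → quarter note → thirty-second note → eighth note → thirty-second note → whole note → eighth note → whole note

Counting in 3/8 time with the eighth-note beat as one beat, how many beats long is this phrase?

26.5

One eighth-note beat = 4 thirty-second notes.
Working in thirty-second notes: quarter = 8; eighth = 4; dotted quarter note = 12; quarter note = 8; thirty-second note = 1; eighth note = 4; thirty-second note = 1; whole note = 32; eighth note = 4; whole note = 32.
Altogether 8 + 4 + 12 + 8 + 1 + 4 + 1 + 32 + 4 + 32 = 106.
106 ÷ 4 = 26.5 beats.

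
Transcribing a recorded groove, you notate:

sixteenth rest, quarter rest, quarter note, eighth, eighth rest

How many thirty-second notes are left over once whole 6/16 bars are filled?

2

One bar of 6/16 = 6 sixteenth notes.
Each duration in sixteenth notes: sixteenth rest = 1; quarter rest = 4; quarter note = 4; eighth = 2; eighth rest = 2.
Altogether 1 + 4 + 4 + 2 + 2 = 13.
13 ÷ 6 = 2 complete bars with 1 sixteenth note remaining = 2 thirty-second notes.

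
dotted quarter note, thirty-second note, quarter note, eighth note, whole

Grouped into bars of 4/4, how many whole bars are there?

One bar of 4/4 = 32 thirty-second notes.
Express everything in thirty-second notes: dotted quarter note = 12; thirty-second note = 1; quarter note = 8; eighth note = 4; whole = 32.
Altogether 12 + 1 + 8 + 4 + 32 = 57.
57 ÷ 32 = 1 complete bar with 25 left over.

1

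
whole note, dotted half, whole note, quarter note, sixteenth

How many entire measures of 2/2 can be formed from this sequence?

One bar of 2/2 = 16 sixteenth notes.
Each duration in sixteenth notes: whole note = 16; dotted half = 12; whole note = 16; quarter note = 4; sixteenth = 1.
Total: 16 + 12 + 16 + 4 + 1 = 49.
49 ÷ 16 = 3 complete bars with 1 left over.

3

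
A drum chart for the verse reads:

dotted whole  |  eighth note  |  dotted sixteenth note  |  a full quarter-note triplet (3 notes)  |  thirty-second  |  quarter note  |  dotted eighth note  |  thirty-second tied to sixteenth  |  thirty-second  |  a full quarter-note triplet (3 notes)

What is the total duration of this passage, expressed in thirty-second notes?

Each duration in thirty-second notes: dotted whole = 48; eighth note = 4; dotted sixteenth note = 3; a full quarter-note triplet (3 notes) (three triplet quarters span one half) = 16; thirty-second = 1; quarter note = 8; dotted eighth note = 6; thirty-second tied to sixteenth (thirty-second + sixteenth) = 3; thirty-second = 1; a full quarter-note triplet (3 notes) (three triplet quarters span one half) = 16.
Total: 48 + 4 + 3 + 16 + 1 + 8 + 6 + 3 + 1 + 16 = 106 thirty-second notes.

106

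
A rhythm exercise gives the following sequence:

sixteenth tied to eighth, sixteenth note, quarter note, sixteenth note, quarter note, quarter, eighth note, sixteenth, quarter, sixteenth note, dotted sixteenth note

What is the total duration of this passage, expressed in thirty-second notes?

53

In thirty-second notes: sixteenth tied to eighth (sixteenth + eighth) = 6; sixteenth note = 2; quarter note = 8; sixteenth note = 2; quarter note = 8; quarter = 8; eighth note = 4; sixteenth = 2; quarter = 8; sixteenth note = 2; dotted sixteenth note = 3.
Adding: 6 + 2 + 8 + 2 + 8 + 8 + 4 + 2 + 8 + 2 + 3 = 53 thirty-second notes.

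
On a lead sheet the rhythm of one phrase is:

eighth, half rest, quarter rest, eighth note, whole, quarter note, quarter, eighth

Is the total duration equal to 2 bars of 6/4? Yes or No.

One bar of 6/4 = 12 eighth notes, so 2 bars = 24.
In eighth notes: eighth = 1; half rest = 4; quarter rest = 2; eighth note = 1; whole = 8; quarter note = 2; quarter = 2; eighth = 1.
Sum: 1 + 4 + 2 + 1 + 8 + 2 + 2 + 1 = 21.
21 falls short of 24, so the answer is No.

No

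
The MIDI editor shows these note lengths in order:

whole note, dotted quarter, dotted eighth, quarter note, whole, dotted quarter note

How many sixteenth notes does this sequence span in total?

51

Convert each value to sixteenth notes: whole note = 16; dotted quarter = 6; dotted eighth = 3; quarter note = 4; whole = 16; dotted quarter note = 6.
Total: 16 + 6 + 3 + 4 + 16 + 6 = 51 sixteenth notes.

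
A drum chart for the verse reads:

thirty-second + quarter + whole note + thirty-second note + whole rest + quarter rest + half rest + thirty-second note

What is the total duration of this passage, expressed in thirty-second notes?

Each duration in thirty-second notes: thirty-second = 1; quarter = 8; whole note = 32; thirty-second note = 1; whole rest = 32; quarter rest = 8; half rest = 16; thirty-second note = 1.
Altogether 1 + 8 + 32 + 1 + 32 + 8 + 16 + 1 = 99 thirty-second notes.

99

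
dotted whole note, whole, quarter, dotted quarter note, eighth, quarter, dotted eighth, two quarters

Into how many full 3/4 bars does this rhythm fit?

One bar of 3/4 = 12 sixteenth notes.
In sixteenth notes: dotted whole note = 24; whole = 16; quarter = 4; dotted quarter note = 6; eighth = 2; quarter = 4; dotted eighth = 3; quarter = 4; quarter = 4.
Sum: 24 + 16 + 4 + 6 + 2 + 4 + 3 + 4 + 4 = 67.
67 ÷ 12 = 5 complete bars with 7 left over.

5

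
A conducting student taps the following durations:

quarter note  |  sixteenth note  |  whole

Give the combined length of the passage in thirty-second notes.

42

Each duration in thirty-second notes: quarter note = 8; sixteenth note = 2; whole = 32.
Total: 8 + 2 + 32 = 42 thirty-second notes.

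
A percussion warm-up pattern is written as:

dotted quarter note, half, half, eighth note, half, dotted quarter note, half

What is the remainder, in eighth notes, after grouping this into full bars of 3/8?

One bar of 3/8 = 3 eighth notes.
Convert each value to eighth notes: dotted quarter note = 3; half = 4; half = 4; eighth note = 1; half = 4; dotted quarter note = 3; half = 4.
Total: 3 + 4 + 4 + 1 + 4 + 3 + 4 = 23.
23 ÷ 3 = 7 complete bars with 2 eighth notes remaining.

2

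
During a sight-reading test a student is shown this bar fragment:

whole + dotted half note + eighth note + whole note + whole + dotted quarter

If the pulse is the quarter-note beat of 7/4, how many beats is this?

One quarter-note beat = 2 eighth notes.
Express everything in eighth notes: whole = 8; dotted half note = 6; eighth note = 1; whole note = 8; whole = 8; dotted quarter = 3.
Adding: 8 + 6 + 1 + 8 + 8 + 3 = 34.
34 ÷ 2 = 17 beats.

17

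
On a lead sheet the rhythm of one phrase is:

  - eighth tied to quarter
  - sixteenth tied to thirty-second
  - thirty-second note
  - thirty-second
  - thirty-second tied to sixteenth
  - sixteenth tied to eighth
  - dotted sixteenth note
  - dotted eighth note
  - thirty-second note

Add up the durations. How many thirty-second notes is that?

36

Express everything in thirty-second notes: eighth tied to quarter (eighth + quarter) = 12; sixteenth tied to thirty-second (sixteenth + thirty-second) = 3; thirty-second note = 1; thirty-second = 1; thirty-second tied to sixteenth (thirty-second + sixteenth) = 3; sixteenth tied to eighth (sixteenth + eighth) = 6; dotted sixteenth note = 3; dotted eighth note = 6; thirty-second note = 1.
Altogether 12 + 3 + 1 + 1 + 3 + 6 + 3 + 6 + 1 = 36 thirty-second notes.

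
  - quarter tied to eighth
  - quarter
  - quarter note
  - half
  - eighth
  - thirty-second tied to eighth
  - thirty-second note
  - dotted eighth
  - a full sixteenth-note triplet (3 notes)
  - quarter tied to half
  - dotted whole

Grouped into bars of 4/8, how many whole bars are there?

One bar of 4/8 = 16 thirty-second notes.
Express everything in thirty-second notes: quarter tied to eighth (quarter + eighth) = 12; quarter = 8; quarter note = 8; half = 16; eighth = 4; thirty-second tied to eighth (thirty-second + eighth) = 5; thirty-second note = 1; dotted eighth = 6; a full sixteenth-note triplet (3 notes) (three triplet sixteenths span one eighth) = 4; quarter tied to half (quarter + half) = 24; dotted whole = 48.
Sum: 12 + 8 + 8 + 16 + 4 + 5 + 1 + 6 + 4 + 24 + 48 = 136.
136 ÷ 16 = 8 complete bars with 8 left over.

8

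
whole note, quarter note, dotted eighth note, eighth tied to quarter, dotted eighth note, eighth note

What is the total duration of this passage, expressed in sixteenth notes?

Convert each value to sixteenth notes: whole note = 16; quarter note = 4; dotted eighth note = 3; eighth tied to quarter (eighth + quarter) = 6; dotted eighth note = 3; eighth note = 2.
Sum: 16 + 4 + 3 + 6 + 3 + 2 = 34 sixteenth notes.

34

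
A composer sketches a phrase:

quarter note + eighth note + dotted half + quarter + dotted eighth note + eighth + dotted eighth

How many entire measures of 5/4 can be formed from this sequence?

One bar of 5/4 = 20 sixteenth notes.
Each duration in sixteenth notes: quarter note = 4; eighth note = 2; dotted half = 12; quarter = 4; dotted eighth note = 3; eighth = 2; dotted eighth = 3.
Adding: 4 + 2 + 12 + 4 + 3 + 2 + 3 = 30.
30 ÷ 20 = 1 complete bar with 10 left over.

1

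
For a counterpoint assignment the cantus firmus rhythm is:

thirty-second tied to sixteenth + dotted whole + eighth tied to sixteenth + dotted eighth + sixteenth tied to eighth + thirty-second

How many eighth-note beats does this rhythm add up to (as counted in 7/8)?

17.5

One eighth-note beat = 4 thirty-second notes.
Express everything in thirty-second notes: thirty-second tied to sixteenth (thirty-second + sixteenth) = 3; dotted whole = 48; eighth tied to sixteenth (eighth + sixteenth) = 6; dotted eighth = 6; sixteenth tied to eighth (sixteenth + eighth) = 6; thirty-second = 1.
Adding: 3 + 48 + 6 + 6 + 6 + 1 = 70.
70 ÷ 4 = 17.5 beats.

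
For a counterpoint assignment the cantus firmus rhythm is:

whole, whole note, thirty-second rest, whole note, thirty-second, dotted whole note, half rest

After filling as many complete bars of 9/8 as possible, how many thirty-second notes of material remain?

18

One bar of 9/8 = 36 thirty-second notes.
Convert each value to thirty-second notes: whole = 32; whole note = 32; thirty-second rest = 1; whole note = 32; thirty-second = 1; dotted whole note = 48; half rest = 16.
Total: 32 + 32 + 1 + 32 + 1 + 48 + 16 = 162.
162 ÷ 36 = 4 complete bars with 18 thirty-second notes remaining.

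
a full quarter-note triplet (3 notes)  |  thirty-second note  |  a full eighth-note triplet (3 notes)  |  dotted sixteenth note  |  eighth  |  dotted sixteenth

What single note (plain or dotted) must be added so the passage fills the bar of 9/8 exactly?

The bar of 9/8 = 36 thirty-second notes.
In thirty-second notes: a full quarter-note triplet (3 notes) (three triplet quarters span one half) = 16; thirty-second note = 1; a full eighth-note triplet (3 notes) (three triplet eighths span one quarter) = 8; dotted sixteenth note = 3; eighth = 4; dotted sixteenth = 3.
Adding: 16 + 1 + 8 + 3 + 4 + 3 = 35.
Remaining: 36 − 35 = 1 thirty-second note, which is a thirty-second note.

thirty-second note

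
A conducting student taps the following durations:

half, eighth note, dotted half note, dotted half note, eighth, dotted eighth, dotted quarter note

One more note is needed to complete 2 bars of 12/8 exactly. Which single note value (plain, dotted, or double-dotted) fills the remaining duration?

dotted eighth note

2 bars of 12/8 = 48 sixteenth notes.
In sixteenth notes: half = 8; eighth note = 2; dotted half note = 12; dotted half note = 12; eighth = 2; dotted eighth = 3; dotted quarter note = 6.
Total: 8 + 2 + 12 + 12 + 2 + 3 + 6 = 45.
Remaining: 48 − 45 = 3 sixteenth notes, which is a dotted eighth note.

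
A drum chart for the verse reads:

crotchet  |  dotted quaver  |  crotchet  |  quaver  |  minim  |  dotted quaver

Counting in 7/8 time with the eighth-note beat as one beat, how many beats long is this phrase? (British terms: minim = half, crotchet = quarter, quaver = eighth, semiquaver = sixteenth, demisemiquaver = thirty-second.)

12

One eighth-note beat = 2 sixteenth notes.
In sixteenth notes: crotchet = 4; dotted quaver = 3; crotchet = 4; quaver = 2; minim = 8; dotted quaver = 3.
Adding: 4 + 3 + 4 + 2 + 8 + 3 = 24.
24 ÷ 2 = 12 beats.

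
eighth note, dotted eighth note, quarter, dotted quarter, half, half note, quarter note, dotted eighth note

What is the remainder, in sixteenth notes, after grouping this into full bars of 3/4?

2

One bar of 3/4 = 12 sixteenth notes.
Each duration in sixteenth notes: eighth note = 2; dotted eighth note = 3; quarter = 4; dotted quarter = 6; half = 8; half note = 8; quarter note = 4; dotted eighth note = 3.
Adding: 2 + 3 + 4 + 6 + 8 + 8 + 4 + 3 = 38.
38 ÷ 12 = 3 complete bars with 2 sixteenth notes remaining.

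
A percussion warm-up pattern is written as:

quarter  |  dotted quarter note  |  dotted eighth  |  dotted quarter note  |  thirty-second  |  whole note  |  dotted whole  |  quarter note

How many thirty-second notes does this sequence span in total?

127

Express everything in thirty-second notes: quarter = 8; dotted quarter note = 12; dotted eighth = 6; dotted quarter note = 12; thirty-second = 1; whole note = 32; dotted whole = 48; quarter note = 8.
Total: 8 + 12 + 6 + 12 + 1 + 32 + 48 + 8 = 127 thirty-second notes.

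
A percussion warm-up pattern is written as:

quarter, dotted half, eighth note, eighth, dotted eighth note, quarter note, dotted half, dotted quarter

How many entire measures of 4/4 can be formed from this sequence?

One bar of 4/4 = 16 sixteenth notes.
In sixteenth notes: quarter = 4; dotted half = 12; eighth note = 2; eighth = 2; dotted eighth note = 3; quarter note = 4; dotted half = 12; dotted quarter = 6.
Sum: 4 + 12 + 2 + 2 + 3 + 4 + 12 + 6 = 45.
45 ÷ 16 = 2 complete bars with 13 left over.

2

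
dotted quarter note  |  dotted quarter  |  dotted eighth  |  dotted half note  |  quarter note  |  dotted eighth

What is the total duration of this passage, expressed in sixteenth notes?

34

Working in sixteenth notes: dotted quarter note = 6; dotted quarter = 6; dotted eighth = 3; dotted half note = 12; quarter note = 4; dotted eighth = 3.
Sum: 6 + 6 + 3 + 12 + 4 + 3 = 34 sixteenth notes.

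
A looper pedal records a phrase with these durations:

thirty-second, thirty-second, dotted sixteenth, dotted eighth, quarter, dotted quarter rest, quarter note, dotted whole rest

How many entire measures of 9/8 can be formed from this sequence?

2

One bar of 9/8 = 36 thirty-second notes.
Each duration in thirty-second notes: thirty-second = 1; thirty-second = 1; dotted sixteenth = 3; dotted eighth = 6; quarter = 8; dotted quarter rest = 12; quarter note = 8; dotted whole rest = 48.
Adding: 1 + 1 + 3 + 6 + 8 + 12 + 8 + 48 = 87.
87 ÷ 36 = 2 complete bars with 15 left over.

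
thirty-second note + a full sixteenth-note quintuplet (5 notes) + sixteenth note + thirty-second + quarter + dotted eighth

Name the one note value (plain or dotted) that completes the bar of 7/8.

The bar of 7/8 = 28 thirty-second notes.
Express everything in thirty-second notes: thirty-second note = 1; a full sixteenth-note quintuplet (5 notes) (five quintuplet sixteenths span one quarter) = 8; sixteenth note = 2; thirty-second = 1; quarter = 8; dotted eighth = 6.
Total: 1 + 8 + 2 + 1 + 8 + 6 = 26.
Remaining: 28 − 26 = 2 thirty-second notes, which is a sixteenth note.

sixteenth note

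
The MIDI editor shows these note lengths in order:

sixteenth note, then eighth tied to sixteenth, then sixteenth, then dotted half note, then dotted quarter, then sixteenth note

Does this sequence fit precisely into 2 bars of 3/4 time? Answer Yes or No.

Yes

One bar of 3/4 = 12 sixteenth notes, so 2 bars = 24.
Convert each value to sixteenth notes: sixteenth note = 1; eighth tied to sixteenth (eighth + sixteenth) = 3; sixteenth = 1; dotted half note = 12; dotted quarter = 6; sixteenth note = 1.
Total: 1 + 3 + 1 + 12 + 6 + 1 = 24.
24 equals 24, so the answer is Yes.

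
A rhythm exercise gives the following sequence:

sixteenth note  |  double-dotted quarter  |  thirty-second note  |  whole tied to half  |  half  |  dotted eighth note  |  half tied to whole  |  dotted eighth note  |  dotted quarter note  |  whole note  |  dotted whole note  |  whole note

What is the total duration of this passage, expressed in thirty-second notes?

265

Working in thirty-second notes: sixteenth note = 2; double-dotted quarter = 14; thirty-second note = 1; whole tied to half (whole + half) = 48; half = 16; dotted eighth note = 6; half tied to whole (half + whole) = 48; dotted eighth note = 6; dotted quarter note = 12; whole note = 32; dotted whole note = 48; whole note = 32.
Sum: 2 + 14 + 1 + 48 + 16 + 6 + 48 + 6 + 12 + 32 + 48 + 32 = 265 thirty-second notes.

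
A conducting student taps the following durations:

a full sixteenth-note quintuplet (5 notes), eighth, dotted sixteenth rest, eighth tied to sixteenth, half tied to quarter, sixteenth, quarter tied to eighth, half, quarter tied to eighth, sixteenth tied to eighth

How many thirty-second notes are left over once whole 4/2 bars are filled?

29

One bar of 4/2 = 64 thirty-second notes.
In thirty-second notes: a full sixteenth-note quintuplet (5 notes) (five quintuplet sixteenths span one quarter) = 8; eighth = 4; dotted sixteenth rest = 3; eighth tied to sixteenth (eighth + sixteenth) = 6; half tied to quarter (half + quarter) = 24; sixteenth = 2; quarter tied to eighth (quarter + eighth) = 12; half = 16; quarter tied to eighth (quarter + eighth) = 12; sixteenth tied to eighth (sixteenth + eighth) = 6.
Adding: 8 + 4 + 3 + 6 + 24 + 2 + 12 + 16 + 12 + 6 = 93.
93 ÷ 64 = 1 complete bar with 29 thirty-second notes remaining.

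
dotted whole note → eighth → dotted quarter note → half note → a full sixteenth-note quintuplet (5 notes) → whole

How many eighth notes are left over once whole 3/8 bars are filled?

0

One bar of 3/8 = 3 eighth notes.
Convert each value to eighth notes: dotted whole note = 12; eighth = 1; dotted quarter note = 3; half note = 4; a full sixteenth-note quintuplet (5 notes) (five quintuplet sixteenths span one quarter) = 2; whole = 8.
Adding: 12 + 1 + 3 + 4 + 2 + 8 = 30.
30 ÷ 3 = 10 complete bars with 0 eighth notes remaining.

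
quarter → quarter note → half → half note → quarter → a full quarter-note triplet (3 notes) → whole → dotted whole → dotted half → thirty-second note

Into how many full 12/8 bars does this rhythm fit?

One bar of 12/8 = 48 thirty-second notes.
In thirty-second notes: quarter = 8; quarter note = 8; half = 16; half note = 16; quarter = 8; a full quarter-note triplet (3 notes) (three triplet quarters span one half) = 16; whole = 32; dotted whole = 48; dotted half = 24; thirty-second note = 1.
Sum: 8 + 8 + 16 + 16 + 8 + 16 + 32 + 48 + 24 + 1 = 177.
177 ÷ 48 = 3 complete bars with 33 left over.

3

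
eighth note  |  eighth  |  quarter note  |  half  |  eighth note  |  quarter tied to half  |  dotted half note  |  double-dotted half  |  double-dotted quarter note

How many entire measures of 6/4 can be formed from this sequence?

One bar of 6/4 = 24 sixteenth notes.
Working in sixteenth notes: eighth note = 2; eighth = 2; quarter note = 4; half = 8; eighth note = 2; quarter tied to half (quarter + half) = 12; dotted half note = 12; double-dotted half = 14; double-dotted quarter note = 7.
Altogether 2 + 2 + 4 + 8 + 2 + 12 + 12 + 14 + 7 = 63.
63 ÷ 24 = 2 complete bars with 15 left over.

2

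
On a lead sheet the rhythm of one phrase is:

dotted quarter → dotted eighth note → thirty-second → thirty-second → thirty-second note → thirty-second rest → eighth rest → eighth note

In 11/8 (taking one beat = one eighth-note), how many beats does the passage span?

7.5

One eighth-note beat = 4 thirty-second notes.
Convert each value to thirty-second notes: dotted quarter = 12; dotted eighth note = 6; thirty-second = 1; thirty-second = 1; thirty-second note = 1; thirty-second rest = 1; eighth rest = 4; eighth note = 4.
Total: 12 + 6 + 1 + 1 + 1 + 1 + 4 + 4 = 30.
30 ÷ 4 = 7.5 beats.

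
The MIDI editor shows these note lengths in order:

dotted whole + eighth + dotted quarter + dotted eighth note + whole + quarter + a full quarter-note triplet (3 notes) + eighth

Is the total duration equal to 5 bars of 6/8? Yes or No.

No

One bar of 6/8 = 12 sixteenth notes, so 5 bars = 60.
Each duration in sixteenth notes: dotted whole = 24; eighth = 2; dotted quarter = 6; dotted eighth note = 3; whole = 16; quarter = 4; a full quarter-note triplet (3 notes) (three triplet quarters span one half) = 8; eighth = 2.
Sum: 24 + 2 + 6 + 3 + 16 + 4 + 8 + 2 = 65.
65 exceeds 60, so the answer is No.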